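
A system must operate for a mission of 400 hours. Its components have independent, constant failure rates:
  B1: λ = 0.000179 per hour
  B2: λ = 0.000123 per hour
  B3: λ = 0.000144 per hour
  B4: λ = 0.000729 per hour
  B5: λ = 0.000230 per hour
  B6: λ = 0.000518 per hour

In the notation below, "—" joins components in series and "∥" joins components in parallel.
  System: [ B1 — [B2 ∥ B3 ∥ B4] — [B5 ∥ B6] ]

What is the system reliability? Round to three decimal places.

R(B1) = exp(−0.000179 × 400) = 0.93090
R(B2) = exp(−0.000123 × 400) = 0.95199
R(B3) = exp(−0.000144 × 400) = 0.94403
R(B4) = exp(−0.000729 × 400) = 0.74707
R(B5) = exp(−0.000230 × 400) = 0.91211
R(B6) = exp(−0.000518 × 400) = 0.81286
Parallel (B2, B3, and B4): 1 − (1 − 0.95199)(1 − 0.94403)(1 − 0.74707) = 0.99932
Parallel (B5 and B6): 1 − (1 − 0.91211)(1 − 0.81286) = 0.98355
Series (B1, [0.99932], and [0.98355]): 0.93090 × 0.99932 × 0.98355 = 0.915

0.915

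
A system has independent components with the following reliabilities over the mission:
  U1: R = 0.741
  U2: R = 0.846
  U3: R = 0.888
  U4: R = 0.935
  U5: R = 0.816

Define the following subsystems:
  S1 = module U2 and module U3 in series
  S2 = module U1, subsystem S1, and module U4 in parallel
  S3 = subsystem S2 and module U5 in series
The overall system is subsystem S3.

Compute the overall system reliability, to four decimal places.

Series (U2 and U3): 0.846000 × 0.888000 = 0.751248
Parallel (U1, [0.751248], and U4): 1 − (1 − 0.741000)(1 − 0.751248)(1 − 0.935000) = 0.995812
Series ([0.995812] and U5): 0.995812 × 0.816000 = 0.8126

0.8126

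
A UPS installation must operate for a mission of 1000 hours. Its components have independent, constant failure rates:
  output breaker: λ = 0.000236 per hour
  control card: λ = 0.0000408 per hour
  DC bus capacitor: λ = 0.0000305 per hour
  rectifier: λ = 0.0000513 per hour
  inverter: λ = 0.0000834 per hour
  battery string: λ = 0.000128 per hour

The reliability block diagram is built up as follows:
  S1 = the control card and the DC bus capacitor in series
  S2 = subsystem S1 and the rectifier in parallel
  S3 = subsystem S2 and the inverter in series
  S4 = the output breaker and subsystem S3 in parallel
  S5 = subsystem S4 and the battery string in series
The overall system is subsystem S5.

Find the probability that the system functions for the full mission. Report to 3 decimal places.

R(output breaker) = exp(−0.000236 × 1000) = 0.78978
R(control card) = exp(−0.0000408 × 1000) = 0.96002
R(DC bus capacitor) = exp(−0.0000305 × 1000) = 0.96996
R(rectifier) = exp(−0.0000513 × 1000) = 0.94999
R(inverter) = exp(−0.0000834 × 1000) = 0.91998
R(battery string) = exp(−0.000128 × 1000) = 0.87985
Series (control card and DC bus capacitor): 0.96002 × 0.96996 = 0.93118
Parallel ([0.93118] and rectifier): 1 − (1 − 0.93118)(1 − 0.94999) = 0.99656
Series ([0.99656] and inverter): 0.99656 × 0.91998 = 0.91682
Parallel (output breaker and [0.91682]): 1 − (1 − 0.78978)(1 − 0.91682) = 0.98251
Series ([0.98251] and battery string): 0.98251 × 0.87985 = 0.864

0.864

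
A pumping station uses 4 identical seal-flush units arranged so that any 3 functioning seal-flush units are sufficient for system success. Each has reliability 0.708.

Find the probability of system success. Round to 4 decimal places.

0.6658

R = Σ_{i=3}^{4} C(4,i) p^i (1−p)^{4−i} with p = 0.708
C(4,3)·0.708^3·0.292^1 = 0.414517
C(4,4)·0.708^4·0.292^0 = 0.251266
Sum = 0.6658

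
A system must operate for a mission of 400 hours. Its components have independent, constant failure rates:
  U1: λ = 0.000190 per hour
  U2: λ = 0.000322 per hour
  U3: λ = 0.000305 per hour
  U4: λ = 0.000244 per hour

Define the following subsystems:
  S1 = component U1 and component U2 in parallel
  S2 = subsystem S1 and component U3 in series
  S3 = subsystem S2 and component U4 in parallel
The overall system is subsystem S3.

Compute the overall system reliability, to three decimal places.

0.989

R(U1) = exp(−0.000190 × 400) = 0.92682
R(U2) = exp(−0.000322 × 400) = 0.87915
R(U3) = exp(−0.000305 × 400) = 0.88515
R(U4) = exp(−0.000244 × 400) = 0.90701
Parallel (U1 and U2): 1 − (1 − 0.92682)(1 − 0.87915) = 0.99116
Series ([0.99116] and U3): 0.99116 × 0.88515 = 0.87733
Parallel ([0.87733] and U4): 1 − (1 − 0.87733)(1 − 0.90701) = 0.989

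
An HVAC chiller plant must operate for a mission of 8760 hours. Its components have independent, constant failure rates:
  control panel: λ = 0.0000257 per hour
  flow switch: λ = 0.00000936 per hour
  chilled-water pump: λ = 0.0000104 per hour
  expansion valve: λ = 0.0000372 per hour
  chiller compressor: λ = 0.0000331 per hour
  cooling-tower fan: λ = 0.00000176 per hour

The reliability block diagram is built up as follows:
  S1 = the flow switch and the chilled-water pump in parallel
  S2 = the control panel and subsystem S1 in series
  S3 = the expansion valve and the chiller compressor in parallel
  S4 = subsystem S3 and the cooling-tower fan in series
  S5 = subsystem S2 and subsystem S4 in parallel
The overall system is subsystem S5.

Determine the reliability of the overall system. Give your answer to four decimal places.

0.9826

R(control panel) = exp(−0.0000257 × 8760) = 0.798411
R(flow switch) = exp(−0.00000936 × 8760) = 0.921278
R(chilled-water pump) = exp(−0.0000104 × 8760) = 0.912923
R(expansion valve) = exp(−0.0000372 × 8760) = 0.721898
R(chiller compressor) = exp(−0.0000331 × 8760) = 0.748296
R(cooling-tower fan) = exp(−0.00000176 × 8760) = 0.984701
Parallel (flow switch and chilled-water pump): 1 − (1 − 0.921278)(1 − 0.912923) = 0.993145
Series (control panel and [0.993145]): 0.798411 × 0.993145 = 0.792938
Parallel (expansion valve and chiller compressor): 1 − (1 − 0.721898)(1 − 0.748296) = 0.930001
Series ([0.930001] and cooling-tower fan): 0.930001 × 0.984701 = 0.915773
Parallel ([0.792938] and [0.915773]): 1 − (1 − 0.792938)(1 − 0.915773) = 0.9826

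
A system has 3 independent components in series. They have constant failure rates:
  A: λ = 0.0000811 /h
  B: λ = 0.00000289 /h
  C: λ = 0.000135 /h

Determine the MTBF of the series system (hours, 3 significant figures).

Series of exponential components: λ_sys = Σ λ_i
λ_sys = 0.0000811 + 0.00000289 + 0.000135 = 2.1899e-04 /h
MTBF = 1 / λ_sys = 4570 h

4570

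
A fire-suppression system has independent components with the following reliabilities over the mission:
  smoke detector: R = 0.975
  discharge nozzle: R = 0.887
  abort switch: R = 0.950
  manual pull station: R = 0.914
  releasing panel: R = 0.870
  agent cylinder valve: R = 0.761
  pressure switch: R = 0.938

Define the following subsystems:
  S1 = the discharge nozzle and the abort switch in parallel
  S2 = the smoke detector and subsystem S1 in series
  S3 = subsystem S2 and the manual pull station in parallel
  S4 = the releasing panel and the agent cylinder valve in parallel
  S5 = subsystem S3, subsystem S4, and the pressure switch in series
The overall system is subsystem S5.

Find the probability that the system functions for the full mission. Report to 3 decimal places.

0.906

Parallel (discharge nozzle and abort switch): 1 − (1 − 0.88700)(1 − 0.95000) = 0.99435
Series (smoke detector and [0.99435]): 0.97500 × 0.99435 = 0.96949
Parallel ([0.96949] and manual pull station): 1 − (1 − 0.96949)(1 − 0.91400) = 0.99738
Parallel (releasing panel and agent cylinder valve): 1 − (1 − 0.87000)(1 − 0.76100) = 0.96893
Series ([0.99738], [0.96893], and pressure switch): 0.99738 × 0.96893 × 0.93800 = 0.906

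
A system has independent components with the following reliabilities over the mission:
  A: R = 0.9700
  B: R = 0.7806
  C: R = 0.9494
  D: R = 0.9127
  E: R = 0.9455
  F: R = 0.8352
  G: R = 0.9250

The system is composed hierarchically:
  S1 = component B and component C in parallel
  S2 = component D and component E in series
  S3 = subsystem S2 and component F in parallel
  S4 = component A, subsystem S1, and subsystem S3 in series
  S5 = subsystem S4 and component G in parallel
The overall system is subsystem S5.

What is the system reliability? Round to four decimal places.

0.9953

Parallel (B and C): 1 − (1 − 0.780600)(1 − 0.949400) = 0.988898
Series (D and E): 0.912700 × 0.945500 = 0.862958
Parallel ([0.862958] and F): 1 − (1 − 0.862958)(1 − 0.835200) = 0.977415
Series (A, [0.988898], and [0.977415]): 0.970000 × 0.988898 × 0.977415 = 0.937567
Parallel ([0.937567] and G): 1 − (1 − 0.937567)(1 − 0.925000) = 0.9953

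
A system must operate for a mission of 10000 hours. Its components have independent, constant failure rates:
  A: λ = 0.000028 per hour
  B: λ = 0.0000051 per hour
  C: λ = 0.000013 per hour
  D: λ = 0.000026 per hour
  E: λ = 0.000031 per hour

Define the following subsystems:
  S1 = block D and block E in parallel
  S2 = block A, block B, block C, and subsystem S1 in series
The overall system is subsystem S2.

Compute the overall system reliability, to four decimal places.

0.5922

R(A) = exp(−0.000028 × 10000) = 0.755784
R(B) = exp(−0.0000051 × 10000) = 0.950279
R(C) = exp(−0.000013 × 10000) = 0.878095
R(D) = exp(−0.000026 × 10000) = 0.771052
R(E) = exp(−0.000031 × 10000) = 0.733447
Parallel (D and E): 1 − (1 − 0.771052)(1 − 0.733447) = 0.938973
Series (A, B, C, and [0.938973]): 0.755784 × 0.950279 × 0.878095 × 0.938973 = 0.5922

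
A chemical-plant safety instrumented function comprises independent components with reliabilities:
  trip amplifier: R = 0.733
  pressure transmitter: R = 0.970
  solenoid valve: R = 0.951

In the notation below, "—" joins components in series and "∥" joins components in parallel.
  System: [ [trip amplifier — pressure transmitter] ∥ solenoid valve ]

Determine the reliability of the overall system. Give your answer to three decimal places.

Series (trip amplifier and pressure transmitter): 0.73300 × 0.97000 = 0.71101
Parallel ([0.71101] and solenoid valve): 1 − (1 − 0.71101)(1 − 0.95100) = 0.986

0.986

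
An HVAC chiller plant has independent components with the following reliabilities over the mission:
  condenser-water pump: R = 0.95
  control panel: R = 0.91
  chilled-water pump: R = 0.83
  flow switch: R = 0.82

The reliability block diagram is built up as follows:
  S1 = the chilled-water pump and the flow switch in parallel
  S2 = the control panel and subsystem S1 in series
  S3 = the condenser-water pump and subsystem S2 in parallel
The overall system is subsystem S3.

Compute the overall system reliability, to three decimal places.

Parallel (chilled-water pump and flow switch): 1 − (1 − 0.83000)(1 − 0.82000) = 0.96940
Series (control panel and [0.96940]): 0.91000 × 0.96940 = 0.88215
Parallel (condenser-water pump and [0.88215]): 1 − (1 − 0.95000)(1 − 0.88215) = 0.994

0.994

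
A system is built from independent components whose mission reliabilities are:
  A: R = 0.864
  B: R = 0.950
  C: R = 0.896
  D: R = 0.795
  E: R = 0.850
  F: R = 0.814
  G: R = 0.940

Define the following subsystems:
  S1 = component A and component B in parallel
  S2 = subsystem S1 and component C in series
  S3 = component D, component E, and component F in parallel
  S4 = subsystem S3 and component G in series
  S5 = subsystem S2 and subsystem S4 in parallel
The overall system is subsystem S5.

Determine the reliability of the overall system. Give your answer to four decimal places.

Parallel (A and B): 1 − (1 − 0.864000)(1 − 0.950000) = 0.993200
Series ([0.993200] and C): 0.993200 × 0.896000 = 0.889907
Parallel (D, E, and F): 1 − (1 − 0.795000)(1 − 0.850000)(1 − 0.814000) = 0.994281
Series ([0.994281] and G): 0.994281 × 0.940000 = 0.934624
Parallel ([0.889907] and [0.934624]): 1 − (1 − 0.889907)(1 − 0.934624) = 0.9928

0.9928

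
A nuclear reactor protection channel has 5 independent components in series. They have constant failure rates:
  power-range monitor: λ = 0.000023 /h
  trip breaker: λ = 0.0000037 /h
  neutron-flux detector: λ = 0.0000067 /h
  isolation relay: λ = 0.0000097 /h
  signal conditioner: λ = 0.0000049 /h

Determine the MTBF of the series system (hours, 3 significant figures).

20800

Series of exponential components: λ_sys = Σ λ_i
λ_sys = 0.000023 + 0.0000037 + 0.0000067 + 0.0000097 + 0.0000049 = 4.8000e-05 /h
MTBF = 1 / λ_sys = 20800 h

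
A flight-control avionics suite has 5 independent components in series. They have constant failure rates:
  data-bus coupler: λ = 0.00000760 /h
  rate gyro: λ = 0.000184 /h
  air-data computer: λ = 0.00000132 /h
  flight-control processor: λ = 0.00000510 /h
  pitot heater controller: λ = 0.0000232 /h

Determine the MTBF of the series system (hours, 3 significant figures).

4520

Series of exponential components: λ_sys = Σ λ_i
λ_sys = 0.00000760 + 0.000184 + 0.00000132 + 0.00000510 + 0.0000232 = 2.2122e-04 /h
MTBF = 1 / λ_sys = 4520 h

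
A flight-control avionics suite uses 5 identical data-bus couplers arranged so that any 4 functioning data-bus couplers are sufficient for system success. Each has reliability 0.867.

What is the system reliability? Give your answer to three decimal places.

R = Σ_{i=4}^{5} C(5,i) p^i (1−p)^{5−i} with p = 0.867
C(5,4)·0.867^4·0.133^1 = 0.37575
C(5,5)·0.867^5·0.133^0 = 0.48989
Sum = 0.866

0.866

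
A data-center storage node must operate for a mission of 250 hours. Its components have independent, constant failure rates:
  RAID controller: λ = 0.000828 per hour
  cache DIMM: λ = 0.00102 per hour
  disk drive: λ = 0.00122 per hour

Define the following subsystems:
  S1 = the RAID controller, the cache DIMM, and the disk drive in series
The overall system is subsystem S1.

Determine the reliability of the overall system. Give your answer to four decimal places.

0.4644

R(RAID controller) = exp(−0.000828 × 250) = 0.813020
R(cache DIMM) = exp(−0.00102 × 250) = 0.774916
R(disk drive) = exp(−0.00122 × 250) = 0.737123
Series (RAID controller, cache DIMM, and disk drive): 0.813020 × 0.774916 × 0.737123 = 0.4644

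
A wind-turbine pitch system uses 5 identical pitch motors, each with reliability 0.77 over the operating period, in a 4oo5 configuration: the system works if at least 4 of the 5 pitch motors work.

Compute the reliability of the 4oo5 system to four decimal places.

R = Σ_{i=4}^{5} C(5,i) p^i (1−p)^{5−i} with p = 0.77
C(5,4)·0.77^4·0.23^1 = 0.404260
C(5,5)·0.77^5·0.23^0 = 0.270678
Sum = 0.6749

0.6749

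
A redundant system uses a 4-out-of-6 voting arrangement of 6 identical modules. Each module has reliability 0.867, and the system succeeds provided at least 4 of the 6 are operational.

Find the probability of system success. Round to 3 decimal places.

R = Σ_{i=4}^{6} C(6,i) p^i (1−p)^{6−i} with p = 0.867
C(6,4)·0.867^4·0.133^2 = 0.14992
C(6,5)·0.867^5·0.133^1 = 0.39093
C(6,6)·0.867^6·0.133^0 = 0.42473
Sum = 0.966

0.966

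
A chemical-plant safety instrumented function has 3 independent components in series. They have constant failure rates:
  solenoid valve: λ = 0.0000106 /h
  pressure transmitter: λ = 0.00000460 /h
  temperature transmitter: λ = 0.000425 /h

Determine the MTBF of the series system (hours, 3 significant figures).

2270

Series of exponential components: λ_sys = Σ λ_i
λ_sys = 0.0000106 + 0.00000460 + 0.000425 = 4.4020e-04 /h
MTBF = 1 / λ_sys = 2270 h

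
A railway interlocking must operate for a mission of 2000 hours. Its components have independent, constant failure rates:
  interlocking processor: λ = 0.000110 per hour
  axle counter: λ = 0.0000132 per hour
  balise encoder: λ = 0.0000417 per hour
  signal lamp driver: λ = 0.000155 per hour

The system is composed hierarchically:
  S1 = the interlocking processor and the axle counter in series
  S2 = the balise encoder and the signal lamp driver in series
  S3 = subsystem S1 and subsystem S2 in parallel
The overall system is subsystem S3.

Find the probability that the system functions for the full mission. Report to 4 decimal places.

R(interlocking processor) = exp(−0.000110 × 2000) = 0.802519
R(axle counter) = exp(−0.0000132 × 2000) = 0.973945
R(balise encoder) = exp(−0.0000417 × 2000) = 0.919983
R(signal lamp driver) = exp(−0.000155 × 2000) = 0.733447
Series (interlocking processor and axle counter): 0.802519 × 0.973945 = 0.781609
Series (balise encoder and signal lamp driver): 0.919983 × 0.733447 = 0.674759
Parallel ([0.781609] and [0.674759]): 1 − (1 − 0.781609)(1 − 0.674759) = 0.9290

0.9290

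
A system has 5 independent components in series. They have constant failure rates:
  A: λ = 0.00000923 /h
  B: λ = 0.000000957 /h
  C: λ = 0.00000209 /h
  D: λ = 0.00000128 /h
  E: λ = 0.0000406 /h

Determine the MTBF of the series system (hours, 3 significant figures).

Series of exponential components: λ_sys = Σ λ_i
λ_sys = 0.00000923 + 0.000000957 + 0.00000209 + 0.00000128 + 0.0000406 = 5.4157e-05 /h
MTBF = 1 / λ_sys = 18500 h

18500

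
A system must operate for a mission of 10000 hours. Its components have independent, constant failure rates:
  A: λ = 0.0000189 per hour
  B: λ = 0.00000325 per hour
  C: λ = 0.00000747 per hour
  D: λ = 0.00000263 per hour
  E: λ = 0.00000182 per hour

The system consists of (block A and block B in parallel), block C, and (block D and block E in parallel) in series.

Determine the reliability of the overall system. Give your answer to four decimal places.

0.9225

R(A) = exp(−0.0000189 × 10000) = 0.827787
R(B) = exp(−0.00000325 × 10000) = 0.968022
R(C) = exp(−0.00000747 × 10000) = 0.928022
R(D) = exp(−0.00000263 × 10000) = 0.974043
R(E) = exp(−0.00000182 × 10000) = 0.981965
Parallel (A and B): 1 − (1 − 0.827787)(1 − 0.968022) = 0.994493
Parallel (D and E): 1 − (1 − 0.974043)(1 − 0.981965) = 0.999532
Series ([0.994493], C, and [0.999532]): 0.994493 × 0.928022 × 0.999532 = 0.9225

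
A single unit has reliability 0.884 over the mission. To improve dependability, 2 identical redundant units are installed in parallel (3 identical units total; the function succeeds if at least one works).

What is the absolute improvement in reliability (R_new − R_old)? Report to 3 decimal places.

0.114

R_before = 0.884
R_after = 1 − (1 − 0.884)^3 = 0.998
ΔR = 0.998 − 0.884 = 0.114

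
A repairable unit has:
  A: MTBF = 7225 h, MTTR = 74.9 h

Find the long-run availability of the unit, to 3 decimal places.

0.990

A(A) = MTBF/(MTBF+MTTR) = 7225/(7225+74.9) = 0.990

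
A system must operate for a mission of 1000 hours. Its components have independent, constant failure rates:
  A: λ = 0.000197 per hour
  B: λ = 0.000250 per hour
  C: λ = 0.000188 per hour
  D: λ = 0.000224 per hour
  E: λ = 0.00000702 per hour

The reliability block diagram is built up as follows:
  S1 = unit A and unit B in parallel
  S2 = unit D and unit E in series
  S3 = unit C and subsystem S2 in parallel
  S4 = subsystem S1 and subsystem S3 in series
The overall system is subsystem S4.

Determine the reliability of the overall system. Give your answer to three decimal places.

0.926

R(A) = exp(−0.000197 × 1000) = 0.82119
R(B) = exp(−0.000250 × 1000) = 0.77880
R(C) = exp(−0.000188 × 1000) = 0.82861
R(D) = exp(−0.000224 × 1000) = 0.79932
R(E) = exp(−0.00000702 × 1000) = 0.99300
Parallel (A and B): 1 − (1 − 0.82119)(1 − 0.77880) = 0.96045
Series (D and E): 0.79932 × 0.99300 = 0.79372
Parallel (C and [0.79372]): 1 − (1 − 0.82861)(1 − 0.79372) = 0.96465
Series ([0.96045] and [0.96465]): 0.96045 × 0.96465 = 0.926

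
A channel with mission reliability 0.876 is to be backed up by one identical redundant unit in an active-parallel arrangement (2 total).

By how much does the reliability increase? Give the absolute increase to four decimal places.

0.1086

R_before = 0.876
R_after = 1 − (1 − 0.876)^2 = 0.9846
ΔR = 0.9846 − 0.876 = 0.1086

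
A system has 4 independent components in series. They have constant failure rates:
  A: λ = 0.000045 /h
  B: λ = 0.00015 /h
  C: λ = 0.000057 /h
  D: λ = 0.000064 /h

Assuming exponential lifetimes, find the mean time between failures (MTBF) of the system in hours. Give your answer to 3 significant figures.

Series of exponential components: λ_sys = Σ λ_i
λ_sys = 0.000045 + 0.00015 + 0.000057 + 0.000064 = 3.1600e-04 /h
MTBF = 1 / λ_sys = 3160 h

3160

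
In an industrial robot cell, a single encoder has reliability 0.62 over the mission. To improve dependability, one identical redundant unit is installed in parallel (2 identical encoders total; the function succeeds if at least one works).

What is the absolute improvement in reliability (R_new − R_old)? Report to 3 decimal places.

R_before = 0.62
R_after = 1 − (1 − 0.62)^2 = 0.856
ΔR = 0.856 − 0.62 = 0.236

0.236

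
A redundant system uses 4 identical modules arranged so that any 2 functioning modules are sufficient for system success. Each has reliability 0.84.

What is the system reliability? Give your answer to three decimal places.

0.986

R = Σ_{i=2}^{4} C(4,i) p^i (1−p)^{4−i} with p = 0.84
C(4,2)·0.84^2·0.16^2 = 0.10838
C(4,3)·0.84^3·0.16^1 = 0.37933
C(4,4)·0.84^4·0.16^0 = 0.49787
Sum = 0.986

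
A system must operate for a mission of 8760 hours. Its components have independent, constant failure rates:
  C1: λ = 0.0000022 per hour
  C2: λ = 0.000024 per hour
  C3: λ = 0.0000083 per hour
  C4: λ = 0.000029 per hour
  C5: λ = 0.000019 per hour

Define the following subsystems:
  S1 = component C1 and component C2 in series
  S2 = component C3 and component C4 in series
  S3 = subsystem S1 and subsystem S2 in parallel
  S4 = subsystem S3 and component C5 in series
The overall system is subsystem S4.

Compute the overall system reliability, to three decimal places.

0.798

R(C1) = exp(−0.0000022 × 8760) = 0.98091
R(C2) = exp(−0.000024 × 8760) = 0.81039
R(C3) = exp(−0.0000083 × 8760) = 0.92987
R(C4) = exp(−0.000029 × 8760) = 0.77566
R(C5) = exp(−0.000019 × 8760) = 0.84667
Series (C1 and C2): 0.98091 × 0.81039 = 0.79492
Series (C3 and C4): 0.92987 × 0.77566 = 0.72126
Parallel ([0.79492] and [0.72126]): 1 − (1 − 0.79492)(1 − 0.72126) = 0.94284
Series ([0.94284] and C5): 0.94284 × 0.84667 = 0.798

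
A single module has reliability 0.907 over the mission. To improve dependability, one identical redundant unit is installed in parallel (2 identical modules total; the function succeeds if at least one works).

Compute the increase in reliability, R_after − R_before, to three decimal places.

R_before = 0.907
R_after = 1 − (1 − 0.907)^2 = 0.991
ΔR = 0.991 − 0.907 = 0.084

0.084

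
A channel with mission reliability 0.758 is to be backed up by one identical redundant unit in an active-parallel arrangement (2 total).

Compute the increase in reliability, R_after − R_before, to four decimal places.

R_before = 0.758
R_after = 1 − (1 − 0.758)^2 = 0.9414
ΔR = 0.9414 − 0.758 = 0.1834

0.1834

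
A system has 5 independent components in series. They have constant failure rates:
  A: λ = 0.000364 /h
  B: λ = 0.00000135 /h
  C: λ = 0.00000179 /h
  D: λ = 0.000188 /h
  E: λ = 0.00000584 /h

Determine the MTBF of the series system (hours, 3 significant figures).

1780

Series of exponential components: λ_sys = Σ λ_i
λ_sys = 0.000364 + 0.00000135 + 0.00000179 + 0.000188 + 0.00000584 = 5.6098e-04 /h
MTBF = 1 / λ_sys = 1780 h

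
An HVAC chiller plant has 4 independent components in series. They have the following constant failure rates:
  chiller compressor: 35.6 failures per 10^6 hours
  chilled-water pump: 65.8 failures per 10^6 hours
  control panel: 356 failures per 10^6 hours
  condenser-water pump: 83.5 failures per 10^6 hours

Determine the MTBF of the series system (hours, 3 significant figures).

Series of exponential components: λ_sys = Σ λ_i
λ_sys = 0.0000356 + 0.0000658 + 0.000356 + 0.0000835 = 5.4090e-04 /h
MTBF = 1 / λ_sys = 1850 h

1850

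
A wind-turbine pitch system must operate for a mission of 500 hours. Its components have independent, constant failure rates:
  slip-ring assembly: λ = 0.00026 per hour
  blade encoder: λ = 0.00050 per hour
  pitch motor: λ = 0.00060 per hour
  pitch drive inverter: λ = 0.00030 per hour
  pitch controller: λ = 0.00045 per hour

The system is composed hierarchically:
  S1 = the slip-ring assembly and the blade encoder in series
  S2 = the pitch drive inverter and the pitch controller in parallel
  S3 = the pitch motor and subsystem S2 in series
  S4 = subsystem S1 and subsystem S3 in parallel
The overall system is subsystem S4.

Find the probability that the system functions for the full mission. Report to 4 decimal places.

0.9115

R(slip-ring assembly) = exp(−0.00026 × 500) = 0.878095
R(blade encoder) = exp(−0.00050 × 500) = 0.778801
R(pitch motor) = exp(−0.00060 × 500) = 0.740818
R(pitch drive inverter) = exp(−0.00030 × 500) = 0.860708
R(pitch controller) = exp(−0.00045 × 500) = 0.798516
Series (slip-ring assembly and blade encoder): 0.878095 × 0.778801 = 0.683861
Parallel (pitch drive inverter and pitch controller): 1 − (1 − 0.860708)(1 − 0.798516) = 0.971935
Series (pitch motor and [0.971935]): 0.740818 × 0.971935 = 0.720027
Parallel ([0.683861] and [0.720027]): 1 − (1 − 0.683861)(1 − 0.720027) = 0.9115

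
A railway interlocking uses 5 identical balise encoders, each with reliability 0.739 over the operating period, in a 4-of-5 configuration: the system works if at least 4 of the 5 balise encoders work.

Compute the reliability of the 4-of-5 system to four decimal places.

R = Σ_{i=4}^{5} C(5,i) p^i (1−p)^{5−i} with p = 0.739
C(5,4)·0.739^4·0.261^1 = 0.389214
C(5,5)·0.739^5·0.261^0 = 0.220405
Sum = 0.6096

0.6096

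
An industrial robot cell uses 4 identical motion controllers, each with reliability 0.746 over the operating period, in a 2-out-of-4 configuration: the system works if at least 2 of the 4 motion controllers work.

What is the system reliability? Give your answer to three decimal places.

0.947

R = Σ_{i=2}^{4} C(4,i) p^i (1−p)^{4−i} with p = 0.746
C(4,2)·0.746^2·0.254^2 = 0.21543
C(4,3)·0.746^3·0.254^1 = 0.42180
C(4,4)·0.746^4·0.254^0 = 0.30971
Sum = 0.947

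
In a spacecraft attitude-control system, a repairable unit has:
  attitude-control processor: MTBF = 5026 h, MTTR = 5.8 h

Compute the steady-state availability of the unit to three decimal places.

A(attitude-control processor) = MTBF/(MTBF+MTTR) = 5026/(5026+5.8) = 0.999

0.999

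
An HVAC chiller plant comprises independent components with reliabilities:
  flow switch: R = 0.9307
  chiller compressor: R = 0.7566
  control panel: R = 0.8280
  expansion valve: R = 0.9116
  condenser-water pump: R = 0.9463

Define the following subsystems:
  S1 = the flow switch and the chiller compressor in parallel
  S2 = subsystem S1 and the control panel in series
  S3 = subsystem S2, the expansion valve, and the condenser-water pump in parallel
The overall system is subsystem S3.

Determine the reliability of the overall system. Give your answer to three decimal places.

Parallel (flow switch and chiller compressor): 1 − (1 − 0.93070)(1 − 0.75660) = 0.98313
Series ([0.98313] and control panel): 0.98313 × 0.82800 = 0.81403
Parallel ([0.81403], expansion valve, and condenser-water pump): 1 − (1 − 0.81403)(1 − 0.91160)(1 − 0.94630) = 0.999

0.999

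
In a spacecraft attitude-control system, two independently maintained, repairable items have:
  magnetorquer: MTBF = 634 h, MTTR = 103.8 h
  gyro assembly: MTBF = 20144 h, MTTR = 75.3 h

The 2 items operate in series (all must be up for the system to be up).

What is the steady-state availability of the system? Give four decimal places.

A(magnetorquer) = MTBF/(MTBF+MTTR) = 634/(634+103.8) = 0.859311
A(gyro assembly) = MTBF/(MTBF+MTTR) = 20144/(20144+75.3) = 0.996276
Series availability: 0.859311 × 0.996276 = 0.8561

0.8561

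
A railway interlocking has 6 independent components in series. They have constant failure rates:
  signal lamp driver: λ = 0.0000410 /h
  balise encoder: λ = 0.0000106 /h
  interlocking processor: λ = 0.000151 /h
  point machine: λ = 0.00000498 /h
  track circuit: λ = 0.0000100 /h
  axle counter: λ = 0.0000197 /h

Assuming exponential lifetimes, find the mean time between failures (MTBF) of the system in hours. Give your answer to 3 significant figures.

4210

Series of exponential components: λ_sys = Σ λ_i
λ_sys = 0.0000410 + 0.0000106 + 0.000151 + 0.00000498 + 0.0000100 + 0.0000197 = 2.3728e-04 /h
MTBF = 1 / λ_sys = 4210 h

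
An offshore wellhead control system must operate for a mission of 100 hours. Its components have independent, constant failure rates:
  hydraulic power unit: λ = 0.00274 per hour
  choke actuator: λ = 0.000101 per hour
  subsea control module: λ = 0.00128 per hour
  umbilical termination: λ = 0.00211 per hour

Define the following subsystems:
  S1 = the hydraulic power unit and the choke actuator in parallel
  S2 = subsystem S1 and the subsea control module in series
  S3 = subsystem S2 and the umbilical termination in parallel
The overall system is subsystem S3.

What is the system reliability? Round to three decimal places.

0.977

R(hydraulic power unit) = exp(−0.00274 × 100) = 0.76033
R(choke actuator) = exp(−0.000101 × 100) = 0.98995
R(subsea control module) = exp(−0.00128 × 100) = 0.87985
R(umbilical termination) = exp(−0.00211 × 100) = 0.80977
Parallel (hydraulic power unit and choke actuator): 1 − (1 − 0.76033)(1 − 0.98995) = 0.99759
Series ([0.99759] and subsea control module): 0.99759 × 0.87985 = 0.87773
Parallel ([0.87773] and umbilical termination): 1 − (1 − 0.87773)(1 − 0.80977) = 0.977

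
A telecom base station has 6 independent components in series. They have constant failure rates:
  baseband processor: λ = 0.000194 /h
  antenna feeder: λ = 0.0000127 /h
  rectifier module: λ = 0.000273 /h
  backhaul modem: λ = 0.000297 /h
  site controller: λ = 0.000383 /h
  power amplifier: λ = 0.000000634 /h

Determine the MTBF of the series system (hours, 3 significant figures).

Series of exponential components: λ_sys = Σ λ_i
λ_sys = 0.000194 + 0.0000127 + 0.000273 + 0.000297 + 0.000383 + 0.000000634 = 1.1603e-03 /h
MTBF = 1 / λ_sys = 862 h

862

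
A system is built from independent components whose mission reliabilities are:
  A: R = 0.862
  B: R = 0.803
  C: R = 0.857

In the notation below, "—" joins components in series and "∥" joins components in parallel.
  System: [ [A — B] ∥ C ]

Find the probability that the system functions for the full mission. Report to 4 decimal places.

Series (A and B): 0.862000 × 0.803000 = 0.692186
Parallel ([0.692186] and C): 1 − (1 − 0.692186)(1 − 0.857000) = 0.9560

0.9560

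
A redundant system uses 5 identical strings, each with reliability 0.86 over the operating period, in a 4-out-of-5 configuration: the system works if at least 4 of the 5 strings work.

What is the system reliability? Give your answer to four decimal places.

0.8533

R = Σ_{i=4}^{5} C(5,i) p^i (1−p)^{5−i} with p = 0.86
C(5,4)·0.86^4·0.14^1 = 0.382906
C(5,5)·0.86^5·0.14^0 = 0.470427
Sum = 0.8533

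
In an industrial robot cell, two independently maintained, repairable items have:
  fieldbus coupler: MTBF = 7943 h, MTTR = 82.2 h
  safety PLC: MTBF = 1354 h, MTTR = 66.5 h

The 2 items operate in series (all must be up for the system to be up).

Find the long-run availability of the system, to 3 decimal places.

A(fieldbus coupler) = MTBF/(MTBF+MTTR) = 7943/(7943+82.2) = 0.989757
A(safety PLC) = MTBF/(MTBF+MTTR) = 1354/(1354+66.5) = 0.953185
Series availability: 0.989757 × 0.953185 = 0.943

0.943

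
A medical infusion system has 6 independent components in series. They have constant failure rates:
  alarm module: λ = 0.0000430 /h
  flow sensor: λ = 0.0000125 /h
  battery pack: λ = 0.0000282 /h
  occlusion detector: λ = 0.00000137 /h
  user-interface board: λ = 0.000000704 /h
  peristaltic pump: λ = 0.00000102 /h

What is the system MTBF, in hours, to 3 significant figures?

Series of exponential components: λ_sys = Σ λ_i
λ_sys = 0.0000430 + 0.0000125 + 0.0000282 + 0.00000137 + 0.000000704 + 0.00000102 = 8.6794e-05 /h
MTBF = 1 / λ_sys = 11500 h

11500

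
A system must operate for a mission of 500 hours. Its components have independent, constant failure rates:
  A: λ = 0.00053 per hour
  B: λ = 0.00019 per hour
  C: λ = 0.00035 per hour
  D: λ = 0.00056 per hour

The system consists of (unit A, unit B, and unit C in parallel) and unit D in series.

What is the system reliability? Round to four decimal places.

0.7532

R(A) = exp(−0.00053 × 500) = 0.767206
R(B) = exp(−0.00019 × 500) = 0.909373
R(C) = exp(−0.00035 × 500) = 0.839457
R(D) = exp(−0.00056 × 500) = 0.755784
Parallel (A, B, and C): 1 − (1 − 0.767206)(1 − 0.909373)(1 − 0.839457) = 0.996613
Series ([0.996613] and D): 0.996613 × 0.755784 = 0.7532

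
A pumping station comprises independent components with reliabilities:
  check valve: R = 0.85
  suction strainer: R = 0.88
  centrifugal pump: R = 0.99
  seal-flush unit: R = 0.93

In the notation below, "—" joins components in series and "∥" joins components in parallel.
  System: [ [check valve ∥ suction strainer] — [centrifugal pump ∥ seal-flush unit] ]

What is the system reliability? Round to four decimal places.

Parallel (check valve and suction strainer): 1 − (1 − 0.850000)(1 − 0.880000) = 0.982000
Parallel (centrifugal pump and seal-flush unit): 1 − (1 − 0.990000)(1 − 0.930000) = 0.999300
Series ([0.982000] and [0.999300]): 0.982000 × 0.999300 = 0.9813

0.9813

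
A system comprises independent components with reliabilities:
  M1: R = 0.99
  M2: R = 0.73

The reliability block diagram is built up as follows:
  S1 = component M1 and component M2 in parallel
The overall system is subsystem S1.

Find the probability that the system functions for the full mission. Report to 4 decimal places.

Parallel (M1 and M2): 1 − (1 − 0.990000)(1 − 0.730000) = 0.9973

0.9973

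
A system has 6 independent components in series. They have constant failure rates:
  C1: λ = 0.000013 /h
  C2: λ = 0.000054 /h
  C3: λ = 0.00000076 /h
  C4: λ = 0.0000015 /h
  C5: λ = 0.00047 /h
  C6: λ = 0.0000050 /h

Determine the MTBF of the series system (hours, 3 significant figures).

1840

Series of exponential components: λ_sys = Σ λ_i
λ_sys = 0.000013 + 0.000054 + 0.00000076 + 0.0000015 + 0.00047 + 0.0000050 = 5.4426e-04 /h
MTBF = 1 / λ_sys = 1840 h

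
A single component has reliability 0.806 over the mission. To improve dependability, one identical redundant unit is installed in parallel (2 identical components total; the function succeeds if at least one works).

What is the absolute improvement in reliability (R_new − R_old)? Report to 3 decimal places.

R_before = 0.806
R_after = 1 − (1 − 0.806)^2 = 0.962
ΔR = 0.962 − 0.806 = 0.156

0.156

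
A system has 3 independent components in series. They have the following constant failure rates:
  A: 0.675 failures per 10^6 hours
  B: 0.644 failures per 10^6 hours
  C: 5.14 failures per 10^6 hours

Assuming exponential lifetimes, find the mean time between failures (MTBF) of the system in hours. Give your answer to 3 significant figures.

Series of exponential components: λ_sys = Σ λ_i
λ_sys = 0.000000675 + 0.000000644 + 0.00000514 = 6.4590e-06 /h
MTBF = 1 / λ_sys = 155000 h

155000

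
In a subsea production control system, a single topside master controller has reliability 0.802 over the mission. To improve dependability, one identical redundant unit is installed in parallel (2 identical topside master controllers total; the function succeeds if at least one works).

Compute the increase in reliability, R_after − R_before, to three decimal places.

R_before = 0.802
R_after = 1 − (1 − 0.802)^2 = 0.961
ΔR = 0.961 − 0.802 = 0.159

0.159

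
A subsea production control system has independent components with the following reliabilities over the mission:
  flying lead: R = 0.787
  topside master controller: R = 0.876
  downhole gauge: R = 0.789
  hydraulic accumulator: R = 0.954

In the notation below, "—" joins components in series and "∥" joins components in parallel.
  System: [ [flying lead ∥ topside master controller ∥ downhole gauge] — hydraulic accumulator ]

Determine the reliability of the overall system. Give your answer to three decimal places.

Parallel (flying lead, topside master controller, and downhole gauge): 1 − (1 − 0.78700)(1 − 0.87600)(1 − 0.78900) = 0.99443
Series ([0.99443] and hydraulic accumulator): 0.99443 × 0.95400 = 0.949

0.949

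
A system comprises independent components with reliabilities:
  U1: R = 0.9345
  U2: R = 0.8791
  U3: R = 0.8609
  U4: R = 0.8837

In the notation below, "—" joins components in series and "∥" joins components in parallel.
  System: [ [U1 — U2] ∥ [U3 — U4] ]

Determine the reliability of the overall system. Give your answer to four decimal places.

Series (U1 and U2): 0.934500 × 0.879100 = 0.821519
Series (U3 and U4): 0.860900 × 0.883700 = 0.760777
Parallel ([0.821519] and [0.760777]): 1 − (1 − 0.821519)(1 − 0.760777) = 0.9573

0.9573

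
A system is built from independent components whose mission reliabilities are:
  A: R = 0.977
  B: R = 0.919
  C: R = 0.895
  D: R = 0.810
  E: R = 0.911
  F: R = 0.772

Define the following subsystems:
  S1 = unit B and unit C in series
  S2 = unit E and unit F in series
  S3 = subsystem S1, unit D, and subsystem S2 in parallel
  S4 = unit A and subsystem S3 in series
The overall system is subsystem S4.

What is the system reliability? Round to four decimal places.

0.9672

Series (B and C): 0.919000 × 0.895000 = 0.822505
Series (E and F): 0.911000 × 0.772000 = 0.703292
Parallel ([0.822505], D, and [0.703292]): 1 − (1 − 0.822505)(1 − 0.810000)(1 − 0.703292) = 0.989994
Series (A and [0.989994]): 0.977000 × 0.989994 = 0.9672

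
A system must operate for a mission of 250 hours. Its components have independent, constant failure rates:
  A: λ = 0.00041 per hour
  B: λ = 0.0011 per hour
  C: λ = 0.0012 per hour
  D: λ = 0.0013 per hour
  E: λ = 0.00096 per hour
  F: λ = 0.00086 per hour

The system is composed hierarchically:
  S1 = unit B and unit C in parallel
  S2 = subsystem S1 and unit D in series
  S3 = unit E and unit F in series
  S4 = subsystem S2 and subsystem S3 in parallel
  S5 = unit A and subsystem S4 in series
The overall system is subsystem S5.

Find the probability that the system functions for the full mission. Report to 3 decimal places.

R(A) = exp(−0.00041 × 250) = 0.90258
R(B) = exp(−0.0011 × 250) = 0.75957
R(C) = exp(−0.0012 × 250) = 0.74082
R(D) = exp(−0.0013 × 250) = 0.72253
R(E) = exp(−0.00096 × 250) = 0.78663
R(F) = exp(−0.00086 × 250) = 0.80654
Parallel (B and C): 1 − (1 − 0.75957)(1 − 0.74082) = 0.93769
Series ([0.93769] and D): 0.93769 × 0.72253 = 0.67751
Series (E and F): 0.78663 × 0.80654 = 0.63445
Parallel ([0.67751] and [0.63445]): 1 − (1 − 0.67751)(1 − 0.63445) = 0.88211
Series (A and [0.88211]): 0.90258 × 0.88211 = 0.796

0.796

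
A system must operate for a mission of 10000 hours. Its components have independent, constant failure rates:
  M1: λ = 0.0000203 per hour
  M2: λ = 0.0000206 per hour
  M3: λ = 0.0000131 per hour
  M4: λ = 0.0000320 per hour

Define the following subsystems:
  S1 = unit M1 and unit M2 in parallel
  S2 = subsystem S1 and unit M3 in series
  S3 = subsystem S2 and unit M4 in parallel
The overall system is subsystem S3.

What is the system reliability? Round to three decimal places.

0.958

R(M1) = exp(−0.0000203 × 10000) = 0.81628
R(M2) = exp(−0.0000206 × 10000) = 0.81383
R(M3) = exp(−0.0000131 × 10000) = 0.87722
R(M4) = exp(−0.0000320 × 10000) = 0.72615
Parallel (M1 and M2): 1 − (1 − 0.81628)(1 − 0.81383) = 0.96580
Series ([0.96580] and M3): 0.96580 × 0.87722 = 0.84722
Parallel ([0.84722] and M4): 1 − (1 − 0.84722)(1 − 0.72615) = 0.958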